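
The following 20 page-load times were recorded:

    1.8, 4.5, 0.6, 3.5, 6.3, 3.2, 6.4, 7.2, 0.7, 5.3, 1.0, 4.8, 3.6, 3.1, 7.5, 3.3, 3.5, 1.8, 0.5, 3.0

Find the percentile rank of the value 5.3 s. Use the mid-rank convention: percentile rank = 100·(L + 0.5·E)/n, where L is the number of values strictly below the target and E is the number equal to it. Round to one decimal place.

Sorted: 0.5, 0.6, 0.7, 1.0, 1.8, 1.8, 3.0, 3.1, 3.2, 3.3, 3.5, 3.5, 3.6, 4.5, 4.8, 5.3, 6.3, 6.4, 7.2, 7.5.
Count below 5.3: L = 15; count equal: E = 1; n = 20.
Percentile rank = 100·(15 + 0.5·1)/20 = 100·15.5/20 = 77.5.

77.5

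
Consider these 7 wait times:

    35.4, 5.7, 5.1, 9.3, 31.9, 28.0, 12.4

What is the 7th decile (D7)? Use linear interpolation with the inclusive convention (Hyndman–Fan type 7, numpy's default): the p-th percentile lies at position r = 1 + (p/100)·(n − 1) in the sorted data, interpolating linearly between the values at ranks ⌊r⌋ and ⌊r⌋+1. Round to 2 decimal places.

28.78

Sorted: 5.1, 5.7, 9.3, 12.4, 28.0, 31.9, 35.4.
n = 7.
r = 1 + (70/100)·(7 − 1) = 1 + 4.2 = 5.2.
Rank 5 is 28.0 and rank 6 is 31.9.
Interpolate: 28.0 + 0.2·(31.9 − 28.0) = 28.0 + 0.2·3.9 = 28.78.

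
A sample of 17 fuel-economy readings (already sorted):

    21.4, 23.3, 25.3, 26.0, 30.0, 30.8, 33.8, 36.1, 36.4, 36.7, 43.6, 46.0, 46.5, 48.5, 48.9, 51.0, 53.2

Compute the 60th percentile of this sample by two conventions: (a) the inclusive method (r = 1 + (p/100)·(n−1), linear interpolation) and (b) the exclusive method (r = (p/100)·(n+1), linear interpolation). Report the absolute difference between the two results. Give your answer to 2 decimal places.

n = 17.
(a) r = 10.6; between ranks 10 (36.7) and 11 (43.6): 40.84.
(b) r = 10.8; between ranks 10 (36.7) and 11 (43.6): 42.22.
|40.84 − 42.22| = 1.38.

1.38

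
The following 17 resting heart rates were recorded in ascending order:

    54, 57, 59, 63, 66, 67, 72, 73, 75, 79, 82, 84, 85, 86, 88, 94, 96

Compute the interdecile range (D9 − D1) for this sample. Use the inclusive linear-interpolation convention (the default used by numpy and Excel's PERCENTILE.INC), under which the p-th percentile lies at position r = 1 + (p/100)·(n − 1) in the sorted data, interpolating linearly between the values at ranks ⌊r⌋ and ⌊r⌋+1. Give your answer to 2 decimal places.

32.20

n = 17.
P10: r = 2.6; ranks 2–3 are 57, 59; interpolating gives 58.2.
P90: r = 15.4; ranks 15–16 are 88, 94; interpolating gives 90.4.
Difference: 90.4 − 58.2 = 32.2.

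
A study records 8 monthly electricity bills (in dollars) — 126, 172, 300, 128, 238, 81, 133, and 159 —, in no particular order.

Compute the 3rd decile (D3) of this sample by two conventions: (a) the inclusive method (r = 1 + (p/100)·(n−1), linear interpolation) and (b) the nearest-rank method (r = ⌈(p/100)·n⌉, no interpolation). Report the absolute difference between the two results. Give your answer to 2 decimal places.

Sorted: 81, 126, 128, 133, 159, 172, 238, 300.
n = 8.
(a) r = 3.1; between ranks 3 (128) and 4 (133): 128.5.
(b) the nearest-rank method: rank 3 → 128.
|128.5 − 128| = 0.5.

0.50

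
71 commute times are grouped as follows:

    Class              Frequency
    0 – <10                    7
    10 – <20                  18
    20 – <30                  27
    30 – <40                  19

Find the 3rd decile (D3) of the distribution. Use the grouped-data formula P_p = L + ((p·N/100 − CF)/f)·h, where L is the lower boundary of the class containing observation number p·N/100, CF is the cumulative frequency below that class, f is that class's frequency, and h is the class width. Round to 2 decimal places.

17.94

N = 71; target position k = 30/100 · 71 = 21.3.
Cumulative frequencies: 7, 25, 52, 71.
Observation 21.3 falls in the class 10 – <20.
L = 10, CF = 7, f = 18, h = 10.
P30 = 10 + ((21.3 − 7)/18)·10 = 10 + 7.94444 = 17.9444.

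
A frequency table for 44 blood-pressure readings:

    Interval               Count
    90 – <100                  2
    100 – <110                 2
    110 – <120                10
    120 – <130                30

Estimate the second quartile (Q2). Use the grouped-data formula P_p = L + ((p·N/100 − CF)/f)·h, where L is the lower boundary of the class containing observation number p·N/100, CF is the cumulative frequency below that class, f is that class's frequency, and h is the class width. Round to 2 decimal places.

122.67

N = 44; target position k = 50/100 · 44 = 22.
Cumulative frequencies: 2, 4, 14, 44.
Observation 22 falls in the class 120 – <130.
L = 120, CF = 14, f = 30, h = 10.
P50 = 120 + ((22 − 14)/30)·10 = 120 + 2.66667 = 122.667.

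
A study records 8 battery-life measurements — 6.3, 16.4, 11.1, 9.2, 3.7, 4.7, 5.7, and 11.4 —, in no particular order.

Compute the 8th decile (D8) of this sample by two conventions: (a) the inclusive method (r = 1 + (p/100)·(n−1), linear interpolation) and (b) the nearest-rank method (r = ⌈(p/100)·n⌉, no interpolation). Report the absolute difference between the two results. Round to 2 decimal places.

Sorted: 3.7, 4.7, 5.7, 6.3, 9.2, 11.1, 11.4, 16.4.
n = 8.
(a) r = 6.6; between ranks 6 (11.1) and 7 (11.4): 11.28.
(b) the nearest-rank method: rank 7 → 11.4.
|11.28 − 11.4| = 0.12.

0.12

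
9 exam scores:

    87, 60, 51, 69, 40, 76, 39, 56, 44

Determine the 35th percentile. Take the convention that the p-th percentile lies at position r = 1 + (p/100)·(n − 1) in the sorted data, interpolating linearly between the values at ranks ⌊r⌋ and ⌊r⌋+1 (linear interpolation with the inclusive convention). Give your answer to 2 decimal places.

Sorted: 39, 40, 44, 51, 56, 60, 69, 76, 87.
n = 9.
r = 1 + (35/100)·(9 − 1) = 1 + 2.8 = 3.8.
Rank 3 is 44 and rank 4 is 51.
Interpolate: 44 + 0.8·(51 − 44) = 44 + 0.8·7 = 49.6.

49.60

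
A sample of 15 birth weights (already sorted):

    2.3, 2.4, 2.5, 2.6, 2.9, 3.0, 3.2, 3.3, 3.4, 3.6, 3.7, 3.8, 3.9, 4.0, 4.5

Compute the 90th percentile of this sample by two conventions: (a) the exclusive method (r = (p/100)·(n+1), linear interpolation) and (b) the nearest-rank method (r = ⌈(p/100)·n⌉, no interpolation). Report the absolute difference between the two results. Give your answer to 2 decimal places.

n = 15.
(a) r = 14.4; between ranks 14 (4.0) and 15 (4.5): 4.2.
(b) the nearest-rank method: rank 14 → 4.
|4.2 − 4| = 0.2.

0.20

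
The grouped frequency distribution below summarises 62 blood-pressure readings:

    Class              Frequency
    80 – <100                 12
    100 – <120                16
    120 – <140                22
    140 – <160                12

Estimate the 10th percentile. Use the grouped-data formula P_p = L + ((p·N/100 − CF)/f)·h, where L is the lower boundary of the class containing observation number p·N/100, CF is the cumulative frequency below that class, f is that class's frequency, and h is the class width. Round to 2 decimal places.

90.33

N = 62; target position k = 10/100 · 62 = 6.2.
Cumulative frequencies: 12, 28, 50, 62.
Observation 6.2 falls in the class 80 – <100.
L = 80, CF = 0, f = 12, h = 20.
P10 = 80 + ((6.2 − 0)/12)·20 = 80 + 10.3333 = 90.3333.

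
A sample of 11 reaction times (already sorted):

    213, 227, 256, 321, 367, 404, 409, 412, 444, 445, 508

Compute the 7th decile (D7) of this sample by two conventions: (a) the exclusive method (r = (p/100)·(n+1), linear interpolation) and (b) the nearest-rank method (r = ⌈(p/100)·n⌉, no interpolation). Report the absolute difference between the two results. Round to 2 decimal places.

12.80

n = 11.
(a) r = 8.4; between ranks 8 (412) and 9 (444): 424.8.
(b) the nearest-rank method: rank 8 → 412.
|424.8 − 412| = 12.8.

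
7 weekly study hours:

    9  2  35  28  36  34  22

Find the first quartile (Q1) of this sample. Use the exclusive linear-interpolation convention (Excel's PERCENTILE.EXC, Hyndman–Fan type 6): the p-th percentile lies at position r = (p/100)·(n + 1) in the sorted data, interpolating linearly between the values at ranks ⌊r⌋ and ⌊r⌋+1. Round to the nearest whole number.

Sorted: 2, 9, 22, 28, 34, 35, 36.
n = 7.
r = (25/100)·(7 + 1) = 2.
r is an integer, so P25 is the value at rank 2: 9.

9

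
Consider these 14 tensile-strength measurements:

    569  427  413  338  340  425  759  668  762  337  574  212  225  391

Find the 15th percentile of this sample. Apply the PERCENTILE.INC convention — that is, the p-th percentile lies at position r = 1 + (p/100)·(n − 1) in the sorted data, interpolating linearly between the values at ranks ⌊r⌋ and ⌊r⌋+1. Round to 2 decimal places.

331.40

Sorted: 212, 225, 337, 338, 340, 391, 413, 425, 427, 569, 574, 668, 759, 762.
n = 14.
r = 1 + (15/100)·(14 − 1) = 1 + 1.95 = 2.95.
Rank 2 is 225 and rank 3 is 337.
Interpolate: 225 + 0.95·(337 − 225) = 225 + 0.95·112 = 331.4.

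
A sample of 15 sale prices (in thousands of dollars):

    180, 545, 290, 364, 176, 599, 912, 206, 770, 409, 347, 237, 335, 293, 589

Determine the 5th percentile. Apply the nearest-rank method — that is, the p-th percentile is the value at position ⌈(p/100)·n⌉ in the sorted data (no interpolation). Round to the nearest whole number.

176

Sorted: 176, 180, 206, 237, 290, 293, 335, 347, 364, 409, 545, 589, 599, 770, 912.
n = 15.
Position = ⌈5/100 · 15⌉ = ⌈0.75⌉ = 1.
The value at rank 1 is 176.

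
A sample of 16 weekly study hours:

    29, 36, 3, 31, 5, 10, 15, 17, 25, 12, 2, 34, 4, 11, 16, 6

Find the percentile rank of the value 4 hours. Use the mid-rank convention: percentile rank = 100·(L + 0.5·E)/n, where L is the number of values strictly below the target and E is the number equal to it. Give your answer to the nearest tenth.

Sorted: 2, 3, 4, 5, 6, 10, 11, 12, 15, 16, 17, 25, 29, 31, 34, 36.
Count below 4: L = 2; count equal: E = 1; n = 16.
Percentile rank = 100·(2 + 0.5·1)/16 = 100·2.5/16 = 15.62.

15.6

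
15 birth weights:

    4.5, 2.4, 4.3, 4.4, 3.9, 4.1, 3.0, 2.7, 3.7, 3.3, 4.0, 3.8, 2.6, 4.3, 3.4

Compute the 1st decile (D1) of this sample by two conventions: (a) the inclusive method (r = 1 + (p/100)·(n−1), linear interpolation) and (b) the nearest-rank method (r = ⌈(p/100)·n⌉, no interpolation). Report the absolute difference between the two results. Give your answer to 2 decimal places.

Sorted: 2.4, 2.6, 2.7, 3.0, 3.3, 3.4, 3.7, 3.8, 3.9, 4.0, 4.1, 4.3, 4.3, 4.4, 4.5.
n = 15.
(a) r = 2.4; between ranks 2 (2.6) and 3 (2.7): 2.64.
(b) the nearest-rank method: rank 2 → 2.6.
|2.64 − 2.6| = 0.04.

0.04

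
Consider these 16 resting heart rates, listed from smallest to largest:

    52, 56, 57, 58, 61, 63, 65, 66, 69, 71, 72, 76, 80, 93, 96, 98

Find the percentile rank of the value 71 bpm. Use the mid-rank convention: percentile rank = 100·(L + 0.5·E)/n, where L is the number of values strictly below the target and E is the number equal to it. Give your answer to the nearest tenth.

59.4

Count below 71: L = 9; count equal: E = 1; n = 16.
Percentile rank = 100·(9 + 0.5·1)/16 = 100·9.5/16 = 59.38.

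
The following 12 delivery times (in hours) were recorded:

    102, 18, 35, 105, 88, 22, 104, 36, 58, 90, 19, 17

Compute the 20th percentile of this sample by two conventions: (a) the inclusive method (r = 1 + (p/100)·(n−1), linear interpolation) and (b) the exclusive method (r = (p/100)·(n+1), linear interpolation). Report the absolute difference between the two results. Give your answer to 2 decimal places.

Sorted: 17, 18, 19, 22, 35, 36, 58, 88, 90, 102, 104, 105.
n = 12.
(a) r = 3.2; between ranks 3 (19) and 4 (22): 19.6.
(b) r = 2.6; between ranks 2 (18) and 3 (19): 18.6.
|19.6 − 18.6| = 1.

1.00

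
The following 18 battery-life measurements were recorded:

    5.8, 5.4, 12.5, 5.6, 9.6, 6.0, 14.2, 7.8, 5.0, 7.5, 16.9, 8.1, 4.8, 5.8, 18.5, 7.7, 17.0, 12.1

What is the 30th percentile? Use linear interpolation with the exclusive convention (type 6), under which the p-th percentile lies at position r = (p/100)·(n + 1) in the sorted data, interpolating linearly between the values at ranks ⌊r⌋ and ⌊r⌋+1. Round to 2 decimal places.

Sorted: 4.8, 5.0, 5.4, 5.6, 5.8, 5.8, 6.0, 7.5, 7.7, 7.8, 8.1, 9.6, 12.1, 12.5, 14.2, 16.9, 17.0, 18.5.
n = 18.
r = (30/100)·(18 + 1) = 5.7.
Rank 5 is 5.8 and rank 6 is 5.8.
Interpolate: 5.8 + 0.7·(5.8 − 5.8) = 5.8 + 0.7·0 = 5.8.

5.80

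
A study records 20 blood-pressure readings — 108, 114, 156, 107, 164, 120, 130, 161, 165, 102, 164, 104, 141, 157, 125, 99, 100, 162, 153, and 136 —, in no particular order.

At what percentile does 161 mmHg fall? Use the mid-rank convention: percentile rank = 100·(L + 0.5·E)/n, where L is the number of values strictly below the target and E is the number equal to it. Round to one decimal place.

77.5

Sorted: 99, 100, 102, 104, 107, 108, 114, 120, 125, 130, 136, 141, 153, 156, 157, 161, 162, 164, 164, 165.
Count below 161: L = 15; count equal: E = 1; n = 20.
Percentile rank = 100·(15 + 0.5·1)/20 = 100·15.5/20 = 77.5.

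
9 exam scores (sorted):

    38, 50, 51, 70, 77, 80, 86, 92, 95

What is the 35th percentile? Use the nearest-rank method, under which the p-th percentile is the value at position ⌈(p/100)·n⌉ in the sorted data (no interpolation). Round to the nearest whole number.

n = 9.
Position = ⌈35/100 · 9⌉ = ⌈3.15⌉ = 4.
The value at rank 4 is 70.

70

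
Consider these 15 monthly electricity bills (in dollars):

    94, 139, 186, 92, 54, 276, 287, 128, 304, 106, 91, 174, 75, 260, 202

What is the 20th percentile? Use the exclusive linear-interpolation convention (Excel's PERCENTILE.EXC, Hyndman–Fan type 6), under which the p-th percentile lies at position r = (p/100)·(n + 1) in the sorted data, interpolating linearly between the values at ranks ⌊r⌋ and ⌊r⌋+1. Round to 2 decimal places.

91.20

Sorted: 54, 75, 91, 92, 94, 106, 128, 139, 174, 186, 202, 260, 276, 287, 304.
n = 15.
r = (20/100)·(15 + 1) = 3.2.
Rank 3 is 91 and rank 4 is 92.
Interpolate: 91 + 0.2·(92 − 91) = 91 + 0.2·1 = 91.2.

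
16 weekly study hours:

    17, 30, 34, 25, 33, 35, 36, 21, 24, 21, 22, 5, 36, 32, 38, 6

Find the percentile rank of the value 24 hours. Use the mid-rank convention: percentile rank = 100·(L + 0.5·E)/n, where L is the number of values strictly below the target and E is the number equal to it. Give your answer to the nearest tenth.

Sorted: 5, 6, 17, 21, 21, 22, 24, 25, 30, 32, 33, 34, 35, 36, 36, 38.
Count below 24: L = 6; count equal: E = 1; n = 16.
Percentile rank = 100·(6 + 0.5·1)/16 = 100·6.5/16 = 40.62.

40.6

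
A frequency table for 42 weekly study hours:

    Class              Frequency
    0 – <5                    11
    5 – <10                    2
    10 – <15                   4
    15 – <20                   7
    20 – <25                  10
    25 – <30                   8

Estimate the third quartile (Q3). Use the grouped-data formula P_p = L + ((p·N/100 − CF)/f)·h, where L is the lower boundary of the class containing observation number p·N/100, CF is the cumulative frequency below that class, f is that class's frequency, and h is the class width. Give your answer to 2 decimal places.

23.75

N = 42; target position k = 75/100 · 42 = 31.5.
Cumulative frequencies: 11, 13, 17, 24, 34, 42.
Observation 31.5 falls in the class 20 – <25.
L = 20, CF = 24, f = 10, h = 5.
P75 = 20 + ((31.5 − 24)/10)·5 = 20 + 3.75 = 23.75.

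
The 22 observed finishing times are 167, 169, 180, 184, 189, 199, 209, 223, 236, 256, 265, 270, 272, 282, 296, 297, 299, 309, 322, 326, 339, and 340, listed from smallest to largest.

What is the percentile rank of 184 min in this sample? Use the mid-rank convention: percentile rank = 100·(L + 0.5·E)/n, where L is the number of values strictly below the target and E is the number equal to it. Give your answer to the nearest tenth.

Count below 184: L = 3; count equal: E = 1; n = 22.
Percentile rank = 100·(3 + 0.5·1)/22 = 100·3.5/22 = 15.91.

15.9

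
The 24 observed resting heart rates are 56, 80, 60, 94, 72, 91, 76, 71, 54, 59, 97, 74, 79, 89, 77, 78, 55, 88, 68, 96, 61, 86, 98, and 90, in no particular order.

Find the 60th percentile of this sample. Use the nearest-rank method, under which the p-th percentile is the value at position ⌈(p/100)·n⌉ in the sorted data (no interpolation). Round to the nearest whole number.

Sorted: 54, 55, 56, 59, 60, 61, 68, 71, 72, 74, 76, 77, 78, 79, 80, 86, 88, 89, 90, 91, 94, 96, 97, 98.
n = 24.
Position = ⌈60/100 · 24⌉ = ⌈14.4⌉ = 15.
The value at rank 15 is 80.

80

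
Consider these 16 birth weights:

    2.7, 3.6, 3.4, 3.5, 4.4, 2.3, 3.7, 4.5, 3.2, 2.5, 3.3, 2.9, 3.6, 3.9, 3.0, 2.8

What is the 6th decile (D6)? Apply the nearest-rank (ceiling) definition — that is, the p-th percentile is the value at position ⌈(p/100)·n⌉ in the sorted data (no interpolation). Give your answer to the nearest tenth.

3.5

Sorted: 2.3, 2.5, 2.7, 2.8, 2.9, 3.0, 3.2, 3.3, 3.4, 3.5, 3.6, 3.6, 3.7, 3.9, 4.4, 4.5.
n = 16.
Position = ⌈60/100 · 16⌉ = ⌈9.6⌉ = 10.
The value at rank 10 is 3.5.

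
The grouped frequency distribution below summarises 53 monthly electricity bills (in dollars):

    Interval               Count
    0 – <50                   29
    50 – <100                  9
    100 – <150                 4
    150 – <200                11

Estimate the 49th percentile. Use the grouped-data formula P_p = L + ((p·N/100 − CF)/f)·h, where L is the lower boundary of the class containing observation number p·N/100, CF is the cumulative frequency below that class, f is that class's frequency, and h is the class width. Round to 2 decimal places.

44.78

N = 53; target position k = 49/100 · 53 = 25.97.
Cumulative frequencies: 29, 38, 42, 53.
Observation 25.97 falls in the class 0 – <50.
L = 0, CF = 0, f = 29, h = 50.
P49 = 0 + ((25.97 − 0)/29)·50 = 0 + 44.7759 = 44.7759.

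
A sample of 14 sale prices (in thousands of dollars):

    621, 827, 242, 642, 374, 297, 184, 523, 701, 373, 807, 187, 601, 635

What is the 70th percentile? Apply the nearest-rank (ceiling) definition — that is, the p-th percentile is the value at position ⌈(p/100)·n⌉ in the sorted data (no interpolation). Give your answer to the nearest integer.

Sorted: 184, 187, 242, 297, 373, 374, 523, 601, 621, 635, 642, 701, 807, 827.
n = 14.
Position = ⌈70/100 · 14⌉ = ⌈9.8⌉ = 10.
The value at rank 10 is 635.

635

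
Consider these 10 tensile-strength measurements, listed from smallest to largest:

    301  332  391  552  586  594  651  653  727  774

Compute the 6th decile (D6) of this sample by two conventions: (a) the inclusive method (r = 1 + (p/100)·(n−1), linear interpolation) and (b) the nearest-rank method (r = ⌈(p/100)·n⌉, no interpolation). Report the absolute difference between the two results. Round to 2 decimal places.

22.80

n = 10.
(a) r = 6.4; between ranks 6 (594) and 7 (651): 616.8.
(b) the nearest-rank method: rank 6 → 594.
|616.8 − 594| = 22.8.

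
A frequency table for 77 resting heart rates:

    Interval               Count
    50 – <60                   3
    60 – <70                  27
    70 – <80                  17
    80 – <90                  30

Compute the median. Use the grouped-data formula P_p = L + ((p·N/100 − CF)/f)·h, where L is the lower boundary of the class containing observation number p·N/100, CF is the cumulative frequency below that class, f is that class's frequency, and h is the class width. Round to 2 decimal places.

N = 77; target position k = 50/100 · 77 = 38.5.
Cumulative frequencies: 3, 30, 47, 77.
Observation 38.5 falls in the class 70 – <80.
L = 70, CF = 30, f = 17, h = 10.
P50 = 70 + ((38.5 − 30)/17)·10 = 70 + 5 = 75.

75.00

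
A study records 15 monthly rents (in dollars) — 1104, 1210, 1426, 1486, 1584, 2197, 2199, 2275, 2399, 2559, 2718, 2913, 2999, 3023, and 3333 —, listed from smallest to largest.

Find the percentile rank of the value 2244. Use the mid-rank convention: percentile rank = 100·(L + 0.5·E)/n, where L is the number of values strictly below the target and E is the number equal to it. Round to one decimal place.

46.7

Count below 2244: L = 7; count equal: E = 0; n = 15.
Percentile rank = 100·(7 + 0.5·0)/15 = 100·7/15 = 46.67.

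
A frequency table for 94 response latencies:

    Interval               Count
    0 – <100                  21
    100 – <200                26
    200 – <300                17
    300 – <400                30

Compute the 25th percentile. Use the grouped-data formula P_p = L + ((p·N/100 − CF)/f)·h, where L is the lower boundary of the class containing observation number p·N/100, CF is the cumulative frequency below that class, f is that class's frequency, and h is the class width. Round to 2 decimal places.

N = 94; target position k = 25/100 · 94 = 23.5.
Cumulative frequencies: 21, 47, 64, 94.
Observation 23.5 falls in the class 100 – <200.
L = 100, CF = 21, f = 26, h = 100.
P25 = 100 + ((23.5 − 21)/26)·100 = 100 + 9.61538 = 109.615.

109.62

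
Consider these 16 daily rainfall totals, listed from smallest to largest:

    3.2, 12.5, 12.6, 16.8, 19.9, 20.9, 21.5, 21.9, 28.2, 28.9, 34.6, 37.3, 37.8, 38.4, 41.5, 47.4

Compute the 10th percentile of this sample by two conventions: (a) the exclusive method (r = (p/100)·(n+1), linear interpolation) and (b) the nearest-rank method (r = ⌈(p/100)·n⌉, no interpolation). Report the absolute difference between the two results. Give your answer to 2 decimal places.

2.79

n = 16.
(a) r = 1.7; between ranks 1 (3.2) and 2 (12.5): 9.71.
(b) the nearest-rank method: rank 2 → 12.5.
|9.71 − 12.5| = 2.79.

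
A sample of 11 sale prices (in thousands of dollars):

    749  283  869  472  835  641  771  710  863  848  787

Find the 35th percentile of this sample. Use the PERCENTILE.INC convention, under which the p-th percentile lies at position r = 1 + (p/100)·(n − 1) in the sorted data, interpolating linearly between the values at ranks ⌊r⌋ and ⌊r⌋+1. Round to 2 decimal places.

Sorted: 283, 472, 641, 710, 749, 771, 787, 835, 848, 863, 869.
n = 11.
r = 1 + (35/100)·(11 − 1) = 1 + 3.5 = 4.5.
Rank 4 is 710 and rank 5 is 749.
Interpolate: 710 + 0.5·(749 − 710) = 710 + 0.5·39 = 729.5.

729.50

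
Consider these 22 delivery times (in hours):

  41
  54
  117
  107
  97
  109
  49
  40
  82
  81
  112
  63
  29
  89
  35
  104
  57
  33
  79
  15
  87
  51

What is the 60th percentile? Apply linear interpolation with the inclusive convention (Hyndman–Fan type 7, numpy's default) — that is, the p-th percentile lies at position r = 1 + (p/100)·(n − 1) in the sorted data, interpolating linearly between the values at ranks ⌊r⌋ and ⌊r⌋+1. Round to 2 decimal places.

81.60

Sorted: 15, 29, 33, 35, 40, 41, 49, 51, 54, 57, 63, 79, 81, 82, 87, 89, 97, 104, 107, 109, 112, 117.
n = 22.
r = 1 + (60/100)·(22 − 1) = 1 + 12.6 = 13.6.
Rank 13 is 81 and rank 14 is 82.
Interpolate: 81 + 0.6·(82 − 81) = 81 + 0.6·1 = 81.6.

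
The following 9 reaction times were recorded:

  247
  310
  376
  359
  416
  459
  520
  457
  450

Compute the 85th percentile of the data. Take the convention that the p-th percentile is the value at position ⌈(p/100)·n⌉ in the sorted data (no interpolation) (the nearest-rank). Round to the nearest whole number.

Sorted: 247, 310, 359, 376, 416, 450, 457, 459, 520.
n = 9.
Position = ⌈85/100 · 9⌉ = ⌈7.65⌉ = 8.
The value at rank 8 is 459.

459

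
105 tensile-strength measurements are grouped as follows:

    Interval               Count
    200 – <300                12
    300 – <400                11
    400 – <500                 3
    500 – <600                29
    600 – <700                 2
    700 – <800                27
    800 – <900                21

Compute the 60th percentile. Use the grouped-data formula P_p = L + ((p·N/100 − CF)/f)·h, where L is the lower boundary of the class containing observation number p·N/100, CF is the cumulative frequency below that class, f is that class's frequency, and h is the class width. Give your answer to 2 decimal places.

N = 105; target position k = 60/100 · 105 = 63.
Cumulative frequencies: 12, 23, 26, 55, 57, 84, 105.
Observation 63 falls in the class 700 – <800.
L = 700, CF = 57, f = 27, h = 100.
P60 = 700 + ((63 − 57)/27)·100 = 700 + 22.2222 = 722.222.

722.22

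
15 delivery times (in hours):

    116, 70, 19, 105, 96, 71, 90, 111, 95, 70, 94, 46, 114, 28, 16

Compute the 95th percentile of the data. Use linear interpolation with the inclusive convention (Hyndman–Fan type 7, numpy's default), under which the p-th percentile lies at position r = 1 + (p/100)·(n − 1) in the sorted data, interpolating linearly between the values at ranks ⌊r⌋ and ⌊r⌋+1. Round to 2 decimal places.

114.60

Sorted: 16, 19, 28, 46, 70, 70, 71, 90, 94, 95, 96, 105, 111, 114, 116.
n = 15.
r = 1 + (95/100)·(15 − 1) = 1 + 13.3 = 14.3.
Rank 14 is 114 and rank 15 is 116.
Interpolate: 114 + 0.3·(116 − 114) = 114 + 0.3·2 = 114.6.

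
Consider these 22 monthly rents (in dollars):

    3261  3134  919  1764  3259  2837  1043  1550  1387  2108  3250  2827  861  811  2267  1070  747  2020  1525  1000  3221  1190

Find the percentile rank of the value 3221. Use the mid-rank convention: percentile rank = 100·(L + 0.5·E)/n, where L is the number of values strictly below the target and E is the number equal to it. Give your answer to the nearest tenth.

Sorted: 747, 811, 861, 919, 1000, 1043, 1070, 1190, 1387, 1525, 1550, 1764, 2020, 2108, 2267, 2827, 2837, 3134, 3221, 3250, 3259, 3261.
Count below 3221: L = 18; count equal: E = 1; n = 22.
Percentile rank = 100·(18 + 0.5·1)/22 = 100·18.5/22 = 84.09.

84.1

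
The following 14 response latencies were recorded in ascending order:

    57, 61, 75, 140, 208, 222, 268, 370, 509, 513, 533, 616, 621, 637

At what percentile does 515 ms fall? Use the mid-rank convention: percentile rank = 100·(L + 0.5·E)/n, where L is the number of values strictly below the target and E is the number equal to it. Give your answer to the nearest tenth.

Count below 515: L = 10; count equal: E = 0; n = 14.
Percentile rank = 100·(10 + 0.5·0)/14 = 100·10/14 = 71.43.

71.4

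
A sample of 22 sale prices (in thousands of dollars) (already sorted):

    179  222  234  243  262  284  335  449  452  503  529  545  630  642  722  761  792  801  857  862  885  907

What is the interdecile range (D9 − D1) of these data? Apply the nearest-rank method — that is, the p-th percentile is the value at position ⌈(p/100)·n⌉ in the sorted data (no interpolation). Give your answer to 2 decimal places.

628.00

n = 22.
P10: rank ⌈10/100·22⌉ = 3 → 234.
P90: rank ⌈90/100·22⌉ = 20 → 862.
Difference: 862 − 234 = 628.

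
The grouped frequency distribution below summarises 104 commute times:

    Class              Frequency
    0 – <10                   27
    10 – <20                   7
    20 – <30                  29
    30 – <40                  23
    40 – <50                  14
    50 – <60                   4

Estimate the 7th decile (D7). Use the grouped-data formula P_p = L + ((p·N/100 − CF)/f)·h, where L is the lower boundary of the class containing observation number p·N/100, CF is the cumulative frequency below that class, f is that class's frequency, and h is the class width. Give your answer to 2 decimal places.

N = 104; target position k = 70/100 · 104 = 72.8.
Cumulative frequencies: 27, 34, 63, 86, 100, 104.
Observation 72.8 falls in the class 30 – <40.
L = 30, CF = 63, f = 23, h = 10.
P70 = 30 + ((72.8 − 63)/23)·10 = 30 + 4.26087 = 34.2609.

34.26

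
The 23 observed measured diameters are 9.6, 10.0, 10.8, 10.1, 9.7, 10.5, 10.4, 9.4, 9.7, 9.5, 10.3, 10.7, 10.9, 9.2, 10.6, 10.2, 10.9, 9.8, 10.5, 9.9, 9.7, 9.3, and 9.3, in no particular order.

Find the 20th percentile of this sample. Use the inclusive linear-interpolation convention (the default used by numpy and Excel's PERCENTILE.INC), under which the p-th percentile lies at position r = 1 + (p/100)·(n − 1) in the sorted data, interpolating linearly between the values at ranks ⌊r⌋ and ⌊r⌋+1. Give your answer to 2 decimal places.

Sorted: 9.2, 9.3, 9.3, 9.4, 9.5, 9.6, 9.7, 9.7, 9.7, 9.8, 9.9, 10.0, 10.1, 10.2, 10.3, 10.4, 10.5, 10.5, 10.6, 10.7, 10.8, 10.9, 10.9.
n = 23.
r = 1 + (20/100)·(23 − 1) = 1 + 4.4 = 5.4.
Rank 5 is 9.5 and rank 6 is 9.6.
Interpolate: 9.5 + 0.4·(9.6 − 9.5) = 9.5 + 0.4·0.1 = 9.54.

9.54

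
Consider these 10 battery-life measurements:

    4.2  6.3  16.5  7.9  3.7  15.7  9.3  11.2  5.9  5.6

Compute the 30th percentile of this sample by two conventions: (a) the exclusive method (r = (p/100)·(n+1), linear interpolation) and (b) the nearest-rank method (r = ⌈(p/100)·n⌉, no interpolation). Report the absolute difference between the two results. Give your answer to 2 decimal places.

0.09

Sorted: 3.7, 4.2, 5.6, 5.9, 6.3, 7.9, 9.3, 11.2, 15.7, 16.5.
n = 10.
(a) r = 3.3; between ranks 3 (5.6) and 4 (5.9): 5.69.
(b) the nearest-rank method: rank 3 → 5.6.
|5.69 − 5.6| = 0.09.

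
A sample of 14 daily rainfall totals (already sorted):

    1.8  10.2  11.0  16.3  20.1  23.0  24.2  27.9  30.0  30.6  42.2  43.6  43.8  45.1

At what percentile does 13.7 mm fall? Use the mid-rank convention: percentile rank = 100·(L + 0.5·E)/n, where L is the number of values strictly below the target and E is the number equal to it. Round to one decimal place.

21.4

Count below 13.7: L = 3; count equal: E = 0; n = 14.
Percentile rank = 100·(3 + 0.5·0)/14 = 100·3/14 = 21.43.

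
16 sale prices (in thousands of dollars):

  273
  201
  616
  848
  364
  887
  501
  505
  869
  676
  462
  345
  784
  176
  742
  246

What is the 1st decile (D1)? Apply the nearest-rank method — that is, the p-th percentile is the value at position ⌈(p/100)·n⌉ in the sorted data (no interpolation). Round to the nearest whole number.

201

Sorted: 176, 201, 246, 273, 345, 364, 462, 501, 505, 616, 676, 742, 784, 848, 869, 887.
n = 16.
Position = ⌈10/100 · 16⌉ = ⌈1.6⌉ = 2.
The value at rank 2 is 201.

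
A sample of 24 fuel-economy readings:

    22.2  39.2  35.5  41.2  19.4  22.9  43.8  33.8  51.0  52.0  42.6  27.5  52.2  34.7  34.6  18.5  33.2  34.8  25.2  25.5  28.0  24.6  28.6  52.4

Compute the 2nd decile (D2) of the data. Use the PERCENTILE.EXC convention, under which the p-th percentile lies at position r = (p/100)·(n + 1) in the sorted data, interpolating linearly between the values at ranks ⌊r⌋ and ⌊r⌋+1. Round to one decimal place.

24.6

Sorted: 18.5, 19.4, 22.2, 22.9, 24.6, 25.2, 25.5, 27.5, 28.0, 28.6, 33.2, 33.8, 34.6, 34.7, 34.8, 35.5, 39.2, 41.2, 42.6, 43.8, 51.0, 52.0, 52.2, 52.4.
n = 24.
r = (20/100)·(24 + 1) = 5.
r is an integer, so P20 is the value at rank 5: 24.6.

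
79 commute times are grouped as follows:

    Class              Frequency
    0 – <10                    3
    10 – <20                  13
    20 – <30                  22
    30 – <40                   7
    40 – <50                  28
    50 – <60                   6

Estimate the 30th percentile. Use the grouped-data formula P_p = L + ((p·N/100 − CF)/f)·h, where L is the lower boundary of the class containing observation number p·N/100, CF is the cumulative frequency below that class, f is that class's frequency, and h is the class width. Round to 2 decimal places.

N = 79; target position k = 30/100 · 79 = 23.7.
Cumulative frequencies: 3, 16, 38, 45, 73, 79.
Observation 23.7 falls in the class 20 – <30.
L = 20, CF = 16, f = 22, h = 10.
P30 = 20 + ((23.7 − 16)/22)·10 = 20 + 3.5 = 23.5.

23.50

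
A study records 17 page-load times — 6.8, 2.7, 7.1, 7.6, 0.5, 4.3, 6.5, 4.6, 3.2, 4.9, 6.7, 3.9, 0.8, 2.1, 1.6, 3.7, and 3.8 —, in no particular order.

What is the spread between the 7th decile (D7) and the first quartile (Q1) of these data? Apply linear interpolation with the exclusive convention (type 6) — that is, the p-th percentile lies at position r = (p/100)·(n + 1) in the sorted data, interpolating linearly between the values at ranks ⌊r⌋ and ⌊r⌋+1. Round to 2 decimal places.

3.46

Sorted: 0.5, 0.8, 1.6, 2.1, 2.7, 3.2, 3.7, 3.8, 3.9, 4.3, 4.6, 4.9, 6.5, 6.7, 6.8, 7.1, 7.6.
n = 17.
P25: r = 4.5; ranks 4–5 are 2.1, 2.7; interpolating gives 2.4.
P70: r = 12.6; ranks 12–13 are 4.9, 6.5; interpolating gives 5.86.
Difference: 5.86 − 2.4 = 3.46.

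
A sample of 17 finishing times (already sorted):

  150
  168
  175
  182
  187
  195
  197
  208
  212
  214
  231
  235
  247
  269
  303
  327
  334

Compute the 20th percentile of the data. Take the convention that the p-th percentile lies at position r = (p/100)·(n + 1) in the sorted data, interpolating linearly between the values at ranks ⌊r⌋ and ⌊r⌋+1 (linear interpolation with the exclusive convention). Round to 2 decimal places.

n = 17.
r = (20/100)·(17 + 1) = 3.6.
Rank 3 is 175 and rank 4 is 182.
Interpolate: 175 + 0.6·(182 − 175) = 175 + 0.6·7 = 179.2.

179.20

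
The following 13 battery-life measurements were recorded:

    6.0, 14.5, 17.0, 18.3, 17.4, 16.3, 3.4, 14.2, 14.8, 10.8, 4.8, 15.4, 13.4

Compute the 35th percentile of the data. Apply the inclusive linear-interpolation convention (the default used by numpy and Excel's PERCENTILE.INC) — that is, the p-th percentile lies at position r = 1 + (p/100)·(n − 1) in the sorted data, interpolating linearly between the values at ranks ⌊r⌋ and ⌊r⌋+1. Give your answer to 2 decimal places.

Sorted: 3.4, 4.8, 6.0, 10.8, 13.4, 14.2, 14.5, 14.8, 15.4, 16.3, 17.0, 17.4, 18.3.
n = 13.
r = 1 + (35/100)·(13 − 1) = 1 + 4.2 = 5.2.
Rank 5 is 13.4 and rank 6 is 14.2.
Interpolate: 13.4 + 0.2·(14.2 − 13.4) = 13.4 + 0.2·0.8 = 13.56.

13.56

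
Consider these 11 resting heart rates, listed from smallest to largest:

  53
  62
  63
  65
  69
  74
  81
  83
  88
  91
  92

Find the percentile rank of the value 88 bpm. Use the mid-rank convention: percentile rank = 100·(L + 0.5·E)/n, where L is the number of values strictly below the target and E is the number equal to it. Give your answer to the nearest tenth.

77.3

Count below 88: L = 8; count equal: E = 1; n = 11.
Percentile rank = 100·(8 + 0.5·1)/11 = 100·8.5/11 = 77.27.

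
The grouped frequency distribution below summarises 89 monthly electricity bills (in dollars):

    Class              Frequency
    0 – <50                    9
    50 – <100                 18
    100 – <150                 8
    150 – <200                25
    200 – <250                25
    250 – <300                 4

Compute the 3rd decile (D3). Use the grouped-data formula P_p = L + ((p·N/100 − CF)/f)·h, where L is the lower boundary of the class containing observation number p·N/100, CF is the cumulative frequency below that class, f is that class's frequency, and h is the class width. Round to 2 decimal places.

N = 89; target position k = 30/100 · 89 = 26.7.
Cumulative frequencies: 9, 27, 35, 60, 85, 89.
Observation 26.7 falls in the class 50 – <100.
L = 50, CF = 9, f = 18, h = 50.
P30 = 50 + ((26.7 − 9)/18)·50 = 50 + 49.1667 = 99.1667.

99.17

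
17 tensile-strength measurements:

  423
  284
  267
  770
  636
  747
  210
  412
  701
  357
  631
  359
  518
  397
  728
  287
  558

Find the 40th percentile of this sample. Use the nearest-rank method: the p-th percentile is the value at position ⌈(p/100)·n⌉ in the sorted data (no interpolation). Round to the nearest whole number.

397

Sorted: 210, 267, 284, 287, 357, 359, 397, 412, 423, 518, 558, 631, 636, 701, 728, 747, 770.
n = 17.
Position = ⌈40/100 · 17⌉ = ⌈6.8⌉ = 7.
The value at rank 7 is 397.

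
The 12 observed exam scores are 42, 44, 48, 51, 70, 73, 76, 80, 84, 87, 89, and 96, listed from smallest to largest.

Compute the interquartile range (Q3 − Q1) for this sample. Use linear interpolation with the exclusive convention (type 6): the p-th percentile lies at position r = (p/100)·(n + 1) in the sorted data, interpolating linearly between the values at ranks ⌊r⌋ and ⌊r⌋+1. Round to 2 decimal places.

n = 12.
P25: r = 3.25; ranks 3–4 are 48, 51; interpolating gives 48.75.
P75: r = 9.75; ranks 9–10 are 84, 87; interpolating gives 86.25.
Difference: 86.25 − 48.75 = 37.5.

37.50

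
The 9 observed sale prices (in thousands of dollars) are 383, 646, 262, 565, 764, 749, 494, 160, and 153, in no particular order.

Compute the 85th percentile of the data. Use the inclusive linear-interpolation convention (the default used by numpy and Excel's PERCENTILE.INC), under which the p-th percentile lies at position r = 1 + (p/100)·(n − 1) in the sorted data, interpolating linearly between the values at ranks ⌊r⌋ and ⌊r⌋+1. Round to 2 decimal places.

Sorted: 153, 160, 262, 383, 494, 565, 646, 749, 764.
n = 9.
r = 1 + (85/100)·(9 − 1) = 1 + 6.8 = 7.8.
Rank 7 is 646 and rank 8 is 749.
Interpolate: 646 + 0.8·(749 − 646) = 646 + 0.8·103 = 728.4.

728.40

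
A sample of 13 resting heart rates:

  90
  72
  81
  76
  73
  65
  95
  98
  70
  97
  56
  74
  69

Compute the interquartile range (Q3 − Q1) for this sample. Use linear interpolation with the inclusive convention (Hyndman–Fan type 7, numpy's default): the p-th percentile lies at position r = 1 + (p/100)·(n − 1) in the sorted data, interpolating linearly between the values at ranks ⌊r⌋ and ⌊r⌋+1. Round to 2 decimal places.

Sorted: 56, 65, 69, 70, 72, 73, 74, 76, 81, 90, 95, 97, 98.
n = 13.
P25: r = 4 (integer) → 70.
P75: r = 10 (integer) → 90.
Difference: 90 − 70 = 20.

20.00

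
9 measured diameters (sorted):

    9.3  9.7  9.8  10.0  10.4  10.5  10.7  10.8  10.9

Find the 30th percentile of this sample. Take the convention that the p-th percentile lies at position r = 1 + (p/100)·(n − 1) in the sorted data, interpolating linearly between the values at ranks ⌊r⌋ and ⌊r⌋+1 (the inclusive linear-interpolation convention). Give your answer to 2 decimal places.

9.88

n = 9.
r = 1 + (30/100)·(9 − 1) = 1 + 2.4 = 3.4.
Rank 3 is 9.8 and rank 4 is 10.0.
Interpolate: 9.8 + 0.4·(10.0 − 9.8) = 9.8 + 0.4·0.2 = 9.88.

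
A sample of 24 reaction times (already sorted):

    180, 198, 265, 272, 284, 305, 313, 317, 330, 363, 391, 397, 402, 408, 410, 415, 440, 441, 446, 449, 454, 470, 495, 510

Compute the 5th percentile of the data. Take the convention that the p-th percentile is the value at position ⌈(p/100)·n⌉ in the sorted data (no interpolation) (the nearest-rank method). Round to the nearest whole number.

n = 24.
Position = ⌈5/100 · 24⌉ = ⌈1.2⌉ = 2.
The value at rank 2 is 198.

198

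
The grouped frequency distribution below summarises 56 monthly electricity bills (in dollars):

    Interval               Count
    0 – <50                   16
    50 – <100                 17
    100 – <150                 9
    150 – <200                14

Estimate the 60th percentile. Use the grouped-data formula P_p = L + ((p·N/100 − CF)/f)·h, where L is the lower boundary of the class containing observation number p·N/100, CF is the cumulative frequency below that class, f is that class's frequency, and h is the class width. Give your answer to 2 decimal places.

103.33

N = 56; target position k = 60/100 · 56 = 33.6.
Cumulative frequencies: 16, 33, 42, 56.
Observation 33.6 falls in the class 100 – <150.
L = 100, CF = 33, f = 9, h = 50.
P60 = 100 + ((33.6 − 33)/9)·50 = 100 + 3.33333 = 103.333.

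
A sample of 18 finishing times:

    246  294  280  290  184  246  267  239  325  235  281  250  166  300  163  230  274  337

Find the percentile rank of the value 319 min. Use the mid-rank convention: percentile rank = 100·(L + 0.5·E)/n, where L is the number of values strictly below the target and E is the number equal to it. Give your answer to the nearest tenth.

88.9

Sorted: 163, 166, 184, 230, 235, 239, 246, 246, 250, 267, 274, 280, 281, 290, 294, 300, 325, 337.
Count below 319: L = 16; count equal: E = 0; n = 18.
Percentile rank = 100·(16 + 0.5·0)/18 = 100·16/18 = 88.89.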